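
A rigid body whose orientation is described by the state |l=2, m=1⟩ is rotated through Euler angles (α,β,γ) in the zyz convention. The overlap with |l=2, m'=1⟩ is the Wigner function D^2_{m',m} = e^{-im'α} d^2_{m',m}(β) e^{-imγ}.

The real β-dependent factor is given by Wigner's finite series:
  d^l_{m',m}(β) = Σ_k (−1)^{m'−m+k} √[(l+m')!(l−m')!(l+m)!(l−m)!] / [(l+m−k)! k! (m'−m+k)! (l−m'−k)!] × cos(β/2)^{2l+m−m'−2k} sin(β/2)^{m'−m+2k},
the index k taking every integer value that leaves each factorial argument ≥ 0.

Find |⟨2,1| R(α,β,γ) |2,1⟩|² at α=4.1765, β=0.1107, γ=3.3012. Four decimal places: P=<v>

Split into d^2_{1,1}(β=0.1107) × two z-phases.
With c≡cos(β/2)=0.998469 and s≡sin(β/2)=0.055322, N=[6·1·6·1]^{1/2}=6.000000
The bounds max(0,m−m')=0 and min(l+m,l−m')=1 give 2 terms
  k=0: (−1)^0·6.0000/(6)·0.9985^4·0.0553^0 = +0.993888
  k=1: (−1)^1·6.0000/(2)·0.9985^2·0.0553^2 = -0.009153
d^2_{1,1}(0.1107) = +0.993888 -0.009153 = +0.984735
|D^2_{1,1}|² = |d^2_{1,1}(β)|² = (+0.984735)² = 0.969703 (the z-rotation phases have unit modulus)

P=0.9697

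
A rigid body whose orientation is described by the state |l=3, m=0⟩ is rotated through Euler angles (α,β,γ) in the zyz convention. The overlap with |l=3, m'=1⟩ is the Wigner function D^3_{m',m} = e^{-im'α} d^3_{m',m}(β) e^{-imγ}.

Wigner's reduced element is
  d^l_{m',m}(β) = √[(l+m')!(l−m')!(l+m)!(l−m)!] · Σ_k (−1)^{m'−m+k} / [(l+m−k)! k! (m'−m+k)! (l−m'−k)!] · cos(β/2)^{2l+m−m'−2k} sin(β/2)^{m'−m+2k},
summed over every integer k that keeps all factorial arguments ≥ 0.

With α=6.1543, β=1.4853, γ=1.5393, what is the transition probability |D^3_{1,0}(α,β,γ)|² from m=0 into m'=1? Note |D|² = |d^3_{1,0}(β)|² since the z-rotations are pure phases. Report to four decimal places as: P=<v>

P=0.1728

D^3_{1,0}(6.1543,1.4853,1.5393) = e^{-i·1·6.1543}·d^3_{1,0}(1.4853)·e^{-i·0·1.5393}. Compute d first:
Half-angle: c=0.736679, s=0.676242. N=√(24·2·6·6)=41.569219
Admissible k: 0..2 (factorial args all ≥0)
  k=0: (−1)^1·41.5692/(12)·0.7367^5·0.6762^1 = -0.508259
  k=1: (−1)^2·41.5692/(4)·0.7367^3·0.6762^3 = +1.284855
  k=2: (−1)^3·41.5692/(12)·0.7367^1·0.6762^5 = -0.360895
d^3_{1,0}(1.4853) = -0.508259 +1.284855 -0.360895 = +0.415701
|D^3_{1,0}|² = |d^3_{1,0}(β)|² = (+0.415701)² = 0.172808 (the z-rotation phases have unit modulus)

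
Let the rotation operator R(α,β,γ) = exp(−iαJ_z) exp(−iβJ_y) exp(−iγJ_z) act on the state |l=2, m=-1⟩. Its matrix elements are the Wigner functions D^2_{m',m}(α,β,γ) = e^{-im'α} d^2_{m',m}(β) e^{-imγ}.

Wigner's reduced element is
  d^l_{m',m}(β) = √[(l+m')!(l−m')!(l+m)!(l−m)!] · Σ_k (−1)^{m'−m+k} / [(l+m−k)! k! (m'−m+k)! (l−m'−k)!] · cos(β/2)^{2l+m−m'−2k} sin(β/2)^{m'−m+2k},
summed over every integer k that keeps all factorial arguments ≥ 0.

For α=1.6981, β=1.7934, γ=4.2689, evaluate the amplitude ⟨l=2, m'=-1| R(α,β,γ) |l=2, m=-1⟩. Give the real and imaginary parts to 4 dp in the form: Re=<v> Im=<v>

Re=-0.5338 Im=0.1746

D^2_{-1,-1}(1.6981,1.7934,4.2689) = e^{-i·-1·1.6981}·d^2_{-1,-1}(1.7934)·e^{-i·-1·4.2689}. Compute d first:
With c≡cos(β/2)=0.624192 and s≡sin(β/2)=0.781271, N=[1·6·1·6]^{1/2}=6.000000
Admissible k: 0..1 (factorial args all ≥0)
  k=0: (−1)^0·6.0000/(6)·0.6242^4·0.7813^0 = +0.151800
  k=1: (−1)^1·6.0000/(2)·0.6242^2·0.7813^2 = -0.713446
d^2_{-1,-1}(1.7934) = +0.151800 -0.713446 = -0.561646
Phases: e^{-i·(-1)·1.6981}=-0.126960+0.991908i, e^{-i·(-1)·4.2689}=-0.429094-0.903260i ⇒ D=-0.533804+0.174640i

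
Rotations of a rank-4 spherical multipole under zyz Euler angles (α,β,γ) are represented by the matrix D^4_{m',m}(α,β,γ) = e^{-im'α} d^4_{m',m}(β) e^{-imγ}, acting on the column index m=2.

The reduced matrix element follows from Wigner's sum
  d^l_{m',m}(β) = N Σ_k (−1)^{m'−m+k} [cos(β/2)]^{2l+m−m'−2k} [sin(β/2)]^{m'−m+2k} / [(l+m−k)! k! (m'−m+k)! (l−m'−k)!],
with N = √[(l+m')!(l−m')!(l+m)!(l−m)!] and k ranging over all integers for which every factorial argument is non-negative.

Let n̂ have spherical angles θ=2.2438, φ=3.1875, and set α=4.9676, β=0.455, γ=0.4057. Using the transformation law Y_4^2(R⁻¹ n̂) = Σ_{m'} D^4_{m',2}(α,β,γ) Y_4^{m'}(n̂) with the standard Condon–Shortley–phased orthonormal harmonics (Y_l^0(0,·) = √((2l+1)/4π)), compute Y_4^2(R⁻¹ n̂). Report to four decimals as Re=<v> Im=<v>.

Need the full column D^4_{m',2} for m'=−4..4 at α=4.9676, β=0.455, γ=0.4057.
cos(β/2)=0.974233, sin(β/2)=0.225543
d^4_{-4,2}: single k=6 term ⇒ +0.000661;  D = +0.000647+0.000137i
d^4_{-3,2}: k∈[5..6] ⇒ +0.006058 -0.000108 = +0.005950;  D = +0.000272+0.005943i
d^4_{-2,2}: k∈[4..6] ⇒ +0.034967 -0.001499 +0.000007 = +0.033474;  D = -0.031970+0.009924i
d^4_{-1,2}: k∈[3..5] ⇒ +0.142402 -0.011448 +0.000123 = +0.131076;  D = -0.069202-0.111320i
d^4_{0,2}: k∈[2..4] ⇒ +0.412626 -0.058973 +0.001185 = +0.354838;  D = +0.244300-0.257347i
d^4_{1,2}: k∈[1..3] ⇒ +0.797087 -0.213603 +0.007632 = +0.591116;  D = +0.517563+0.285565i
d^4_{2,2}: k∈[0..2] ⇒ +0.811528 -0.521935 +0.034967 = +0.324560;  D = -0.079975+0.314553i
d^4_{3,2}: k∈[0..1] ⇒ -0.702965 +0.113028 = -0.589937;  D = +0.589925-0.003679i
d^4_{4,2}: single k=0 term ⇒ +0.230152;  D = -0.059489-0.222330i
Y_4^{m'}(θ=2.2438,φ=3.1875) and Σ D·Y over m':
  (+0.0006+0.0001i)·(+0.1627-0.0302i)  (+0.0003+0.0059i)·(+0.3695-0.0512i)  (-0.0320+0.0099i)·(+0.3503-0.0323i)  (-0.0692-0.1113i)·(-0.0645+0.0030i)  (+0.2443-0.2573i)·(-0.3568+0.0000i)  (+0.5176+0.2856i)·(+0.0645+0.0030i)  (-0.0800+0.3146i)·(+0.3503+0.0323i)  (+0.5899-0.0037i)·(-0.3695-0.0512i)  (-0.0595-0.2223i)·(+0.1627+0.0302i)
Y_4^2(R⁻¹ n̂) = -0.319464+0.166239i

Re=-0.3195 Im=0.1662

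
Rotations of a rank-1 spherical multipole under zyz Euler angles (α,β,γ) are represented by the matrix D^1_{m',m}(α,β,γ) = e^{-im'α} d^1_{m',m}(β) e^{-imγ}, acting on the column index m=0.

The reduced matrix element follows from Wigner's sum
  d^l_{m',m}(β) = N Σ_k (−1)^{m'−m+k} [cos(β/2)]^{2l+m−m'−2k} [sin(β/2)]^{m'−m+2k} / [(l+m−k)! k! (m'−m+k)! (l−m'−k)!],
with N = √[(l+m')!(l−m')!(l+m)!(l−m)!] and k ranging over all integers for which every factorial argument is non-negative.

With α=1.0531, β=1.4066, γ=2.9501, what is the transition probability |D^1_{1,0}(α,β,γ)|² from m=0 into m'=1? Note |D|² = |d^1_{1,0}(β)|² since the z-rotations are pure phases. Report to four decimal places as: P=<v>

D^1_{1,0}(1.0531,1.4066,2.9501) = e^{-i·1·1.0531}·d^1_{1,0}(1.4066)·e^{-i·0·2.9501}. Compute d first:
c=cos(1.4066/2)=0.762712, s=sin(1.4066/2)=0.646738; N=√[2·1·1·1]=1.414214
k∈{0} keeps every argument non-negative
  k=0: (−1)^1·1.4142/(1)·0.7627^1·0.6467^1 = -0.697596
d^1_{1,0}(1.4066) = -0.697596
|D^1_{1,0}|² = |d^1_{1,0}(β)|² = (-0.697596)² = 0.486640 (the z-rotation phases have unit modulus)

P=0.4866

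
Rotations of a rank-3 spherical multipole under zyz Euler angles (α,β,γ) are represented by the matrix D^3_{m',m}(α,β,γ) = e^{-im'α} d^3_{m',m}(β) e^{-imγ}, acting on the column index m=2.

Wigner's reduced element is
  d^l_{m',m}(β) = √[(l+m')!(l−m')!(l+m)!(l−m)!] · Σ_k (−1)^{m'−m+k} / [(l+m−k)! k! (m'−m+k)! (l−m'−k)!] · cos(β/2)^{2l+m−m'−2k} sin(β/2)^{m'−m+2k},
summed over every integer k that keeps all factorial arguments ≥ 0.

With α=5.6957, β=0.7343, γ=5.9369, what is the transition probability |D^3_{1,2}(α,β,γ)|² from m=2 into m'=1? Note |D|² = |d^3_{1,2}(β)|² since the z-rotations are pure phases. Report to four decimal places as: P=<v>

P=0.3206

First d^3_{1,2}(β=0.7343), then the phase factors e^{-i(1)α} and e^{-i(2)γ}:
Half-angle: c=0.933354, s=0.358957. N=√(24·2·120·1)=75.894664
k: max(0,(2)−(1))=1 … min(3+(2),3−(1))=2
  k=1: (−1)^0·75.8947/(24)·0.9334^5·0.3590^1 = +0.804034
  k=2: (−1)^1·75.8947/(12)·0.9334^3·0.3590^3 = -0.237846
d^3_{1,2}(0.7343) = +0.804034 -0.237846 = +0.566188
|D^3_{1,2}|² = |d^3_{1,2}(β)|² = (+0.566188)² = 0.320569 (the z-rotation phases have unit modulus)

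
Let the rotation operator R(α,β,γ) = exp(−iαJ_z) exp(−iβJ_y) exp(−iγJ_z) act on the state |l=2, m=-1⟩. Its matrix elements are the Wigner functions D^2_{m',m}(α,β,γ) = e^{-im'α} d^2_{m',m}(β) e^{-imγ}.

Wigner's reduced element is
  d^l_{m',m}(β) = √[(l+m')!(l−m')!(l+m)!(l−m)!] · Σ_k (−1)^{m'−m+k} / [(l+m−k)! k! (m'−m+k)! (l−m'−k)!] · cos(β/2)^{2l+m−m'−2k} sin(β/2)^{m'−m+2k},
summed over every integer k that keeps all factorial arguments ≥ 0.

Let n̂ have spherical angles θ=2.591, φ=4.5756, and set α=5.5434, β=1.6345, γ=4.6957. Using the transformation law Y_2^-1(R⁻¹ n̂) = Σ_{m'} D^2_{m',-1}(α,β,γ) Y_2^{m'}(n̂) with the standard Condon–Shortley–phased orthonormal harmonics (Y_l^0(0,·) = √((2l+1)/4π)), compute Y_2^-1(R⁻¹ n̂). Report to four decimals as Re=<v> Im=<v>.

Need the full column D^2_{m',-1} for m'=−2..2 at α=5.5434, β=1.6345, γ=4.6957.
cos(β/2)=0.684229, sin(β/2)=0.729267
d^2_{-2,-1}: single k=1 term ⇒ +0.467220;  D = -0.465923-0.034793i
d^2_{-1,-1}: k∈[0..1] ⇒ +0.219183 -0.746960 = -0.527778;  D = +0.362246+0.383832i
d^2_{0,-1}: k∈[0..1] ⇒ -0.572225 +0.650035 = +0.077810;  D = -0.001299-0.077799i
d^2_{1,-1}: k∈[0..1] ⇒ +0.746960 -0.282843 = +0.464117;  D = +0.307111-0.347977i
d^2_{2,-1}: single k=0 term ⇒ -0.530752;  D = -0.527664+0.057165i
Y_2^{m'}(θ=2.591,φ=4.5756) and Σ D·Y over m':
  (-0.4659-0.0348i)·(-0.1018-0.0286i)  (+0.3622+0.3838i)·(+0.0470-0.3412i)  (-0.0013-0.0778i)·(+0.3718+0.0000i)  (+0.3071-0.3480i)·(-0.0470-0.3412i)  (-0.5277+0.0572i)·(-0.1018+0.0286i)
Y_2^-1(R⁻¹ n̂) = +0.112865-0.227003i

Re=0.1129 Im=-0.2270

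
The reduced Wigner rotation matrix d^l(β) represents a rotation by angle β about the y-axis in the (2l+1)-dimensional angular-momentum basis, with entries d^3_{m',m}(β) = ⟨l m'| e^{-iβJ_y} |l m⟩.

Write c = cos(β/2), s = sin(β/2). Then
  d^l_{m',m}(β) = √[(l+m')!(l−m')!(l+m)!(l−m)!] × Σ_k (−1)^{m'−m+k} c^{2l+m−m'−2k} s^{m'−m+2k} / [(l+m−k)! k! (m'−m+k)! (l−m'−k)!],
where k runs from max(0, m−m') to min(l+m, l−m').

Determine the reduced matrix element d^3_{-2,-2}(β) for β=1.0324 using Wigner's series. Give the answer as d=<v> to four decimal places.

d^3_{-2,-2}(β=1.0324) via Wigner's sum:
Half-angle: c=0.869701, s=0.493579. N=√(1·120·1·120)=120.000000
Admissible k: 0..1 (factorial args all ≥0)
  k=0: (−1)^0·120.0000/(120)·0.8697^6·0.4936^0 = +0.432733
  k=1: (−1)^1·120.0000/(24)·0.8697^4·0.4936^2 = -0.696888
d^3_{-2,-2}(1.0324) = +0.432733 -0.696888 = -0.264155

d=-0.2642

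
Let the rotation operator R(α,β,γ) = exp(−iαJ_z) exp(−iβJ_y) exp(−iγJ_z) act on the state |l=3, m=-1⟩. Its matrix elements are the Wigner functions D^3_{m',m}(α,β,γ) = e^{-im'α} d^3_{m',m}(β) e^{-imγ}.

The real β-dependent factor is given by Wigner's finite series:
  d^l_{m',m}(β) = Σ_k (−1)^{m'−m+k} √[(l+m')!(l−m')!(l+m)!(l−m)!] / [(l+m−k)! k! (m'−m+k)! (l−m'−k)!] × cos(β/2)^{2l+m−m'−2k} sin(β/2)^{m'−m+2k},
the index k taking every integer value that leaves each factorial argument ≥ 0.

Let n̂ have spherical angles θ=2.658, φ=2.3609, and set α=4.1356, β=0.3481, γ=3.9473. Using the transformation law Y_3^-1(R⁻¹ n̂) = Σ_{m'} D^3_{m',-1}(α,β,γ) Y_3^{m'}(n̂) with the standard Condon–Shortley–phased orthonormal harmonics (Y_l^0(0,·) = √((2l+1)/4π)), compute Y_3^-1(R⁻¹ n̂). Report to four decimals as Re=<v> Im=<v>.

Re=0.1596 Im=-0.4149

Need the full column D^3_{m',-1} for m'=−3..3 at α=4.1356, β=0.3481, γ=3.9473.
cos(β/2)=0.984891, sin(β/2)=0.173173
d^3_{-3,-1}: single k=2 term ⇒ +0.109284;  D = -0.087254-0.065801i
d^3_{-2,-1}: k∈[1..2] ⇒ +0.507482 -0.031379 = +0.476104;  D = +0.447586-0.162302i
d^3_{-1,-1}: k∈[0..2] ⇒ +0.912705 -0.225736 +0.005234 = +0.692202;  D = -0.157078+0.674145i
d^3_{0,-1}: k∈[0..2] ⇒ -0.555919 +0.051560 -0.000531 = -0.504890;  D = +0.349688+0.364188i
d^3_{1,-1}: k∈[0..2] ⇒ +0.169302 -0.006979 +0.000027 = +0.162350;  D = +0.159481-0.030390i
d^3_{2,-1}: k∈[0..1] ⇒ -0.031379 +0.000485 = -0.030893;  D = +0.011702-0.028591i
d^3_{3,-1}: single k=0 term ⇒ +0.003379;  D = -0.001923-0.002778i
Y_3^{m'}(θ=2.658,φ=2.3609) and Σ D·Y over m':
  (-0.0873-0.0658i)·(+0.0292-0.0301i)  (+0.4476-0.1623i)·(-0.0018-0.1956i)  (-0.1571+0.6741i)·(-0.3116-0.3087i)  (+0.3497+0.3642i)·(-0.3036+0.0000i)  (+0.1595-0.0304i)·(+0.3116-0.3087i)  (+0.0117-0.0286i)·(-0.0018+0.1956i)  (-0.0019-0.0028i)·(-0.0292-0.0301i)
Y_3^-1(R⁻¹ n̂) = +0.159637-0.414937i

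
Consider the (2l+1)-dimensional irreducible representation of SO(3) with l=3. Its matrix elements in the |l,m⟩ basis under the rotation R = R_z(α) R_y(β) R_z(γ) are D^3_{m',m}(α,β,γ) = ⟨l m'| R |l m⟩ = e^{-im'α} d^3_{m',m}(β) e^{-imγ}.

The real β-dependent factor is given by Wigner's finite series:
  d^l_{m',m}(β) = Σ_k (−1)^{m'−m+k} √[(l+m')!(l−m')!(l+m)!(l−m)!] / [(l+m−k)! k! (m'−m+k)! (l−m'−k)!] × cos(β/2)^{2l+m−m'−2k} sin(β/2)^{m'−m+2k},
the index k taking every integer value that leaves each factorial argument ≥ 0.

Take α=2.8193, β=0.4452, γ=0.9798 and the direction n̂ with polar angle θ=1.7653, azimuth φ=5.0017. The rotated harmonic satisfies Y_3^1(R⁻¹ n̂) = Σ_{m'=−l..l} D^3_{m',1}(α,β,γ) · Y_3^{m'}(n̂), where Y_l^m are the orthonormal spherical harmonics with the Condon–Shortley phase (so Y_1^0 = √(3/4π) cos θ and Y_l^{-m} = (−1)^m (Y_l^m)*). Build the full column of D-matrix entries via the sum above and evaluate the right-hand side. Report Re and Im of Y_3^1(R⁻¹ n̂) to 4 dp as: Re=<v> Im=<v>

Re=0.0181 Im=0.0337

Need the full column D^3_{m',1} for m'=−3..3 at α=2.8193, β=0.4452, γ=0.9798.
cos(β/2)=0.975327, sin(β/2)=0.220766
d^3_{-3,1}: single k=4 term ⇒ +0.008751;  D = +0.003213+0.008140i
d^3_{-2,1}: k∈[3..4] ⇒ +0.063136 -0.001617 = +0.061519;  D = -0.003295-0.061430i
d^3_{-1,1}: k∈[2..4] ⇒ +0.264617 -0.018077 +0.000116 = +0.246656;  D = -0.065483+0.237805i
d^3_{0,1}: k∈[1..3] ⇒ +0.674954 -0.103743 +0.001772 = +0.572982;  D = +0.319259-0.475796i
d^3_{1,1}: k∈[0..2] ⇒ +0.860797 -0.352822 +0.013558 = +0.521533;  D = -0.412803+0.318732i
d^3_{2,1}: k∈[0..1] ⇒ -0.616146 +0.063136 = -0.553009;  D = -0.522229+0.181925i
d^3_{3,1}: single k=0 term ⇒ +0.170809;  D = -0.170795+0.002207i
Y_3^{m'}(θ=1.7653,φ=5.0017) and Σ D·Y over m':
  (+0.0032+0.0081i)·(-0.3007-0.2547i)  (-0.0033-0.0614i)·(+0.1592-0.1040i)  (-0.0655+0.2378i)·(-0.0736-0.2471i)  (+0.3193-0.4758i)·(+0.2029+0.0000i)  (-0.4128+0.3187i)·(+0.0736-0.2471i)  (-0.5222+0.1819i)·(+0.1592+0.1040i)  (-0.1708+0.0022i)·(+0.3007-0.2547i)
Y_3^1(R⁻¹ n̂) = +0.018124+0.033738i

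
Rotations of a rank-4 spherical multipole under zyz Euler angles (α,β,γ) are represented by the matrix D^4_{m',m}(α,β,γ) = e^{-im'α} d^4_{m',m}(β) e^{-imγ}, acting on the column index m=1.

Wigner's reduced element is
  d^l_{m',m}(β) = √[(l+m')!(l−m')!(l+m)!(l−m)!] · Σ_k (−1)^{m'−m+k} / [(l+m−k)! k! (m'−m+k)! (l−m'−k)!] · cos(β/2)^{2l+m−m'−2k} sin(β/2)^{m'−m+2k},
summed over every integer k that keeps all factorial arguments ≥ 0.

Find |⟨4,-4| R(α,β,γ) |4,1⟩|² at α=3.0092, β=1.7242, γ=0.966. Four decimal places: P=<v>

P=0.2708

First d^4_{-4,1}(β=1.7242), then the phase factors e^{-i(-4)α} and e^{-i(1)γ}:
With c≡cos(β/2)=0.650845 and s≡sin(β/2)=0.759211, N=[1·40320·120·6]^{1/2}=5387.986637
Admissible k: 5..5 (factorial args all ≥0)
  k=5: (−1)^0·5387.9866/(720)·0.6508^3·0.7592^5 = +0.520401
d^4_{-4,1}(1.7242) = +0.520401
|D^4_{-4,1}|² = |d^4_{-4,1}(β)|² = (+0.520401)² = 0.270817 (the z-rotation phases have unit modulus)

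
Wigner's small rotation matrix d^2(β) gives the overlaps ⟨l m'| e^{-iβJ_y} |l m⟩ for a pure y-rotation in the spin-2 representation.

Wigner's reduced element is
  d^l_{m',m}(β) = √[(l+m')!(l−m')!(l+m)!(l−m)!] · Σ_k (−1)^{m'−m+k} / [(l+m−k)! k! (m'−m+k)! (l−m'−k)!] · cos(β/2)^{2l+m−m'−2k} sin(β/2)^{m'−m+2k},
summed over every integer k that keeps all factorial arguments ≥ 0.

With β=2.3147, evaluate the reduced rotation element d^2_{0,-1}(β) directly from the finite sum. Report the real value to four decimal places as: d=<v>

d^2_{0,-1}(β=2.3147) via Wigner's sum:
With c≡cos(β/2)=0.401768 and s≡sin(β/2)=0.915742, N=[2·2·1·6]^{1/2}=4.898979
The bounds max(0,m−m')=0 and min(l+m,l−m')=1 give 2 terms
  k=0: (−1)^1·4.8990/(2)·0.4018^3·0.9157^1 = -0.145470
  k=1: (−1)^2·4.8990/(2)·0.4018^1·0.9157^3 = +0.755735
d^2_{0,-1}(2.3147) = -0.145470 +0.755735 = +0.610265

d=0.6103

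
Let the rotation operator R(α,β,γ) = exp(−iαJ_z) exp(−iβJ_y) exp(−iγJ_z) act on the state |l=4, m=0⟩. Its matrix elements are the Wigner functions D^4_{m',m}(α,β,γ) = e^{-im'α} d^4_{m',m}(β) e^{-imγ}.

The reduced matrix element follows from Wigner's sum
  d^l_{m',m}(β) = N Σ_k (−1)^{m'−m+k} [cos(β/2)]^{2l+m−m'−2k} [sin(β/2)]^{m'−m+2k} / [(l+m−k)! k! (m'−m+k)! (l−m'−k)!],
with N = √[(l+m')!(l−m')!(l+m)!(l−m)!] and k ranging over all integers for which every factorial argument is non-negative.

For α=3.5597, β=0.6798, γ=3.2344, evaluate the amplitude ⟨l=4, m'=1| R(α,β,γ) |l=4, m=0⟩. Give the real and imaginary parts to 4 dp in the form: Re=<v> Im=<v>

Re=0.3081 Im=-0.1369

First d^4_{1,0}(β=0.6798), then the phase factors e^{-i(1)α} and e^{-i(0)γ}:
With c≡cos(β/2)=0.942788 and s≡sin(β/2)=0.333393, N=[120·6·24·24]^{1/2}=643.987578
Admissible k: 0..3 (factorial args all ≥0)
  k=0: (−1)^1·643.9876/(144)·0.9428^7·0.3334^1 = -0.987119
  k=1: (−1)^2·643.9876/(24)·0.9428^5·0.3334^3 = +0.740637
  k=2: (−1)^3·643.9876/(24)·0.9428^3·0.3334^5 = -0.092617
  k=3: (−1)^4·643.9876/(144)·0.9428^1·0.3334^7 = +0.001930
d^4_{1,0}(0.6798) = -0.987119 +0.740637 -0.092617 +0.001930 = -0.337169
D = (-0.913859+0.406032i)·(-0.337169)·(+1.000000+0.000000i) = +0.308125-0.136901i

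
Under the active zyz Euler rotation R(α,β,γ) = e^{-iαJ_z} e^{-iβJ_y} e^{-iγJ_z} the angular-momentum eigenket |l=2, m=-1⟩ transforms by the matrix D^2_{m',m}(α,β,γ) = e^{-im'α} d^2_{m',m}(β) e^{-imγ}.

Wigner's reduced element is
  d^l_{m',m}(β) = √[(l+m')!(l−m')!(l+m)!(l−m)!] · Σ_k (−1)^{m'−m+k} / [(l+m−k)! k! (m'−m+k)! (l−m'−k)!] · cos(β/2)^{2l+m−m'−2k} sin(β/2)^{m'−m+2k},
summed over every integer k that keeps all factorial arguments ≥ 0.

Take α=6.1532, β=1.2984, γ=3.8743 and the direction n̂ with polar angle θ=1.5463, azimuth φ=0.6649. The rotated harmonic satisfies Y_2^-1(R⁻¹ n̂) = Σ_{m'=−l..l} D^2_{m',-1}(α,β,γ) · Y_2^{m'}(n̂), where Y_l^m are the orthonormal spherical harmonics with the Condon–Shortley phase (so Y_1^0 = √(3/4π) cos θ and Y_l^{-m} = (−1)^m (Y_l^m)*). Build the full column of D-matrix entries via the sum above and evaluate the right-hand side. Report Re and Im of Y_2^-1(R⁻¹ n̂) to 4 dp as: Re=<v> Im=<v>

Re=-0.3155 Im=0.2211

Need the full column D^2_{m',-1} for m'=−2..2 at α=6.1532, β=1.2984, γ=3.8743.
cos(β/2)=0.796568, sin(β/2)=0.604549
d^2_{-2,-1}: single k=1 term ⇒ +0.611125;  D = -0.544100-0.278260i
d^2_{-1,-1}: k∈[0..1] ⇒ +0.402616 -0.695713 = -0.293097;  D = +0.241452+0.166153i
d^2_{0,-1}: k∈[0..1] ⇒ -0.748472 +0.431115 = -0.317356;  D = +0.235912+0.212275i
d^2_{1,-1}: k∈[0..1] ⇒ +0.695713 -0.133576 = +0.562137;  D = -0.365611-0.426998i
d^2_{2,-1}: single k=0 term ⇒ -0.352004;  D = +0.192352+0.294801i
Y_2^{m'}(θ=1.5463,φ=0.6649) and Σ D·Y over m':
  (-0.5441-0.2783i)·(+0.0921-0.3749i)  (+0.2415+0.1662i)·(+0.0149-0.0117i)  (+0.2359+0.2123i)·(-0.3148+0.0000i)  (-0.3656-0.4270i)·(-0.0149-0.0117i)  (+0.1924+0.2948i)·(+0.0921+0.3749i)
Y_2^-1(R⁻¹ n̂) = -0.315519+0.221060i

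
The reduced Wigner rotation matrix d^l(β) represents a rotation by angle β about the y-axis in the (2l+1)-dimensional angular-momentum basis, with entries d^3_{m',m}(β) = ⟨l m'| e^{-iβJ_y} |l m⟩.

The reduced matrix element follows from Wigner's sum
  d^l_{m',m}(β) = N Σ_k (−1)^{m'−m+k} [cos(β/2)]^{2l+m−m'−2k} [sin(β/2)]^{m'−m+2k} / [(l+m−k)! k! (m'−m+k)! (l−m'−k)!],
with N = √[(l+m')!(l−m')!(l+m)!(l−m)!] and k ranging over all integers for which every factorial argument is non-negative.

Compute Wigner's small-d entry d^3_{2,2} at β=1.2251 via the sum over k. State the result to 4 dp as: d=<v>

d=-0.4407

d^3_{2,2}(β=1.2251) via Wigner's sum:
c=cos(1.2251/2)=0.818185, s=sin(1.2251/2)=0.574956; N=√[120·1·120·1]=120.000000
k∈{0,1} keeps every argument non-negative
  k=0: (−1)^0·120.0000/(120)·0.8182^6·0.5750^0 = +0.299991
  k=1: (−1)^1·120.0000/(24)·0.8182^4·0.5750^2 = -0.740703
d^3_{2,2}(1.2251) = +0.299991 -0.740703 = -0.440712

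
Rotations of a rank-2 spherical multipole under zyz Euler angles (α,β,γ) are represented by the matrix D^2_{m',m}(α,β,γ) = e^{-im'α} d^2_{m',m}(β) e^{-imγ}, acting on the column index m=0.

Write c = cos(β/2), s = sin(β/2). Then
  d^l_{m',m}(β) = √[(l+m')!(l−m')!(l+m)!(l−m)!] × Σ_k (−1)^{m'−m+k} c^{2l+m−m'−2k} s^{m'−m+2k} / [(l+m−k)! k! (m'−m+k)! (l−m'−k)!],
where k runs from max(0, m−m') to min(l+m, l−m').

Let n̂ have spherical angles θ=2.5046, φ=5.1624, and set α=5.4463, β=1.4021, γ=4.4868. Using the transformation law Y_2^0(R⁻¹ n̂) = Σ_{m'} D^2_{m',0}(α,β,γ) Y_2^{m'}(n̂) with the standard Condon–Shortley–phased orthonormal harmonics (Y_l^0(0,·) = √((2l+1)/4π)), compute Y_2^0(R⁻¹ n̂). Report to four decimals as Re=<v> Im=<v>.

Re=-0.1422 Im=0.0000

Need the full column D^2_{m',0} for m'=−2..2 at α=5.4463, β=1.4021, γ=4.4868.
cos(β/2)=0.764165, sin(β/2)=0.645020
d^2_{-2,0}: single k=2 term ⇒ +0.595110;  D = -0.061173-0.591958i
d^2_{-1,0}: k∈[1..2] ⇒ +0.705036 -0.502323 = +0.202712;  D = +0.135772-0.150526i
d^2_{0,0}: k∈[0..2] ⇒ +0.340996 -0.971810 +0.173099 = -0.457716;  D = -0.457716+0.000000i
d^2_{1,0}: k∈[0..1] ⇒ -0.705036 +0.502323 = -0.202712;  D = -0.135772-0.150526i
d^2_{2,0}: single k=0 term ⇒ +0.595110;  D = -0.061173+0.591958i
Y_2^{m'}(θ=2.5046,φ=5.1624) and Σ D·Y over m':
  (-0.0612-0.5920i)·(-0.0849+0.1070i)  (+0.1358-0.1505i)·(-0.1607-0.3326i)  (-0.4577+0.0000i)·(+0.2961+0.0000i)  (-0.1358-0.1505i)·(+0.1607-0.3326i)  (-0.0612+0.5920i)·(-0.0849-0.1070i)
Y_2^0(R⁻¹ n̂) = -0.142152+0.000000i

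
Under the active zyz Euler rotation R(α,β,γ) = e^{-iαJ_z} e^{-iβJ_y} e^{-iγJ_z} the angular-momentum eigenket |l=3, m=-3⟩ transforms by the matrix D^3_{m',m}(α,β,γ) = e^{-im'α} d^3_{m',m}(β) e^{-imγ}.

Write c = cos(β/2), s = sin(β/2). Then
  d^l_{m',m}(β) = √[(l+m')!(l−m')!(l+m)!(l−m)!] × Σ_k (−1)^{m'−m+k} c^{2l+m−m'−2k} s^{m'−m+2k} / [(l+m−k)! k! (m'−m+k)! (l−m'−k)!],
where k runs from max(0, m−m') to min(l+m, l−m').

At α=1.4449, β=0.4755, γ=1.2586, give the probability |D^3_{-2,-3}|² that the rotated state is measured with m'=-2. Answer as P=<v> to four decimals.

P=0.2502

First d^3_{-2,-3}(β=0.4755), then the phase factors e^{-i(-2)α} and e^{-i(-3)γ}:
With c≡cos(β/2)=0.971870 and s≡sin(β/2)=0.235517, N=[1·120·1·720]^{1/2}=293.938769
k∈{0} keeps every argument non-negative
  k=0: (−1)^1·293.9388/(120)·0.9719^5·0.2355^1 = -0.500194
d^3_{-2,-3}(0.4755) = -0.500194
|D^3_{-2,-3}|² = |d^3_{-2,-3}(β)|² = (-0.500194)² = 0.250194 (the z-rotation phases have unit modulus)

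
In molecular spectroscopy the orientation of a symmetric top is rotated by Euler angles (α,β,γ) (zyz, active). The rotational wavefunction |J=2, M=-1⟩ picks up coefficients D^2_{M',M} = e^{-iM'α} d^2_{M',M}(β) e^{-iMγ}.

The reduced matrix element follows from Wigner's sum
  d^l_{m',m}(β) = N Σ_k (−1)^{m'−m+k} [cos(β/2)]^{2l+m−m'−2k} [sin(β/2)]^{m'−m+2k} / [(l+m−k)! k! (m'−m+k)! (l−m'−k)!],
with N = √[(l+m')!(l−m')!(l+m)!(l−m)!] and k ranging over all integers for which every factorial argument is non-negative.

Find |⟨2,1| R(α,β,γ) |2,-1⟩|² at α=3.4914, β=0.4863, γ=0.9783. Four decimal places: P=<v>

D^2_{1,-1}(3.4914,0.4863,0.9783) = e^{-i·1·3.4914}·d^2_{1,-1}(0.4863)·e^{-i·-1·0.9783}. Compute d first:
With c≡cos(β/2)=0.970584 and s≡sin(β/2)=0.240761, N=[6·1·1·6]^{1/2}=6.000000
k∈{0,1} keeps every argument non-negative
  k=0: (−1)^2·6.0000/(2)·0.9706^2·0.2408^2 = +0.163818
  k=1: (−1)^3·6.0000/(6)·0.9706^0·0.2408^4 = -0.003360
d^2_{1,-1}(0.4863) = +0.163818 -0.003360 = +0.160458
|D^2_{1,-1}|² = |d^2_{1,-1}(β)|² = (+0.160458)² = 0.025747 (the z-rotation phases have unit modulus)

P=0.0257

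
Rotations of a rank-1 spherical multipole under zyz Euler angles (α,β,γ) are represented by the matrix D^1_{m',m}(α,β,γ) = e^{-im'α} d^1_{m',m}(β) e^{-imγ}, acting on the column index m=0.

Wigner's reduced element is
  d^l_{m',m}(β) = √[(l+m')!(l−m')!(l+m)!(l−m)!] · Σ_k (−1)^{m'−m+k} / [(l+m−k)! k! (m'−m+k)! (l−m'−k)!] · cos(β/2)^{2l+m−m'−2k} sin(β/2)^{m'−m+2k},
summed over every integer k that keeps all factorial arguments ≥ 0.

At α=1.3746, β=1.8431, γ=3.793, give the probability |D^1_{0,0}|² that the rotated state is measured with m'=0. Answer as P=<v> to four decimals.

First d^1_{0,0}(β=1.8431), then the phase factors e^{-i(0)α} and e^{-i(0)γ}:
c=cos(1.8431/2)=0.604586, s=sin(1.8431/2)=0.796540; N=√[1·1·1·1]=1.000000
k: max(0,(0)−(0))=0 … min(1+(0),1−(0))=1
  k=0: (−1)^0·1.0000/(1)·0.6046^2·0.7965^0 = +0.365525
  k=1: (−1)^1·1.0000/(1)·0.6046^0·0.7965^2 = -0.634475
d^1_{0,0}(1.8431) = +0.365525 -0.634475 = -0.268951
|D^1_{0,0}|² = |d^1_{0,0}(β)|² = (-0.268951)² = 0.072335 (the z-rotation phases have unit modulus)

P=0.0723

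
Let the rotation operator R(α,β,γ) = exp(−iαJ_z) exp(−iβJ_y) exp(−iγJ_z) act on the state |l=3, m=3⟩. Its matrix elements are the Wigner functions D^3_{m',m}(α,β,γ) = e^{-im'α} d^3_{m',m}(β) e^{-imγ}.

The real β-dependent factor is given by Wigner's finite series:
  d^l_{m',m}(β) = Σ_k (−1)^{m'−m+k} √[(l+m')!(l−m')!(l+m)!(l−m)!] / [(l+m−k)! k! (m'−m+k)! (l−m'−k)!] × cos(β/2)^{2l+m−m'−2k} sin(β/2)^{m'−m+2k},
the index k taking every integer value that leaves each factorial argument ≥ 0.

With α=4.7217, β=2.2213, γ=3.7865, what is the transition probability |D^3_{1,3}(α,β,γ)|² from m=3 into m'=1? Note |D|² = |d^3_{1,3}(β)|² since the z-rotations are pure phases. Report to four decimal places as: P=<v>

First d^3_{1,3}(β=2.2213), then the phase factors e^{-i(1)α} and e^{-i(3)γ}:
With c≡cos(β/2)=0.444079 and s≡sin(β/2)=0.895988, N=[24·2·720·1]^{1/2}=185.903201
Admissible k: 2..2 (factorial args all ≥0)
  k=2: (−1)^0·185.9032/(48)·0.4441^4·0.8960^2 = +0.120918
d^3_{1,3}(2.2213) = +0.120918
|D^3_{1,3}|² = |d^3_{1,3}(β)|² = (+0.120918)² = 0.014621 (the z-rotation phases have unit modulus)

P=0.0146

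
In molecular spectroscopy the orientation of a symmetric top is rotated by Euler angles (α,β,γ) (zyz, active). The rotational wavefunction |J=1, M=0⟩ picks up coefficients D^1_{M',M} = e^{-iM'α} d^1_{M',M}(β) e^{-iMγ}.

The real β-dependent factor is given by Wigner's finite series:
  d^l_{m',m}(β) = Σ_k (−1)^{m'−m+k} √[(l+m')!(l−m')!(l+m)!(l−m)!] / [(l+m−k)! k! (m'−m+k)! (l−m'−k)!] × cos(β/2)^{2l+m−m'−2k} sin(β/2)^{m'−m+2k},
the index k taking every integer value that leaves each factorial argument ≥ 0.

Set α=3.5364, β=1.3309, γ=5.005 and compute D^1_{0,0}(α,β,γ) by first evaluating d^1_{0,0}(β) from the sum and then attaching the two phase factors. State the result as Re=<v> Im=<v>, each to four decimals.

Split into d^1_{0,0}(β=1.3309) × two z-phases.
With c≡cos(β/2)=0.786639 and s≡sin(β/2)=0.617413, N=[1·1·1·1]^{1/2}=1.000000
Admissible k: 0..1 (factorial args all ≥0)
  k=0: (−1)^0·1.0000/(1)·0.7866^2·0.6174^0 = +0.618801
  k=1: (−1)^1·1.0000/(1)·0.7866^0·0.6174^2 = -0.381199
d^1_{0,0}(1.3309) = +0.618801 -0.381199 = +0.237602
Attach z-rotation phases: D = e^{-i(0)(3.5364)}·(+0.237602)·e^{-i(0)(5.005)} = +0.237602+0.000000i

Re=0.2376 Im=0.0000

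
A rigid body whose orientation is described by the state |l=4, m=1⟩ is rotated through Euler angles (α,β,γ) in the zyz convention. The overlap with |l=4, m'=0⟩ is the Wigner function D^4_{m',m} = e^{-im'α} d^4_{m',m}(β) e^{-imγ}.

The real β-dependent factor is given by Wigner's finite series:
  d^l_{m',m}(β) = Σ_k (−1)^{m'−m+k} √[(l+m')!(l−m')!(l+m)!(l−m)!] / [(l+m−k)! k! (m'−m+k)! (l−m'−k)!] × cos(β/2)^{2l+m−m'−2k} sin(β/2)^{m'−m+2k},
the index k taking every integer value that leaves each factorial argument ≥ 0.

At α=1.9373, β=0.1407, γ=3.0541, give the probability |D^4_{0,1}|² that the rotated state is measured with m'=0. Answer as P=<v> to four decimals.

Split into d^4_{0,1}(β=0.1407) × two z-phases.
Half-angle: c=0.997526, s=0.070292. N=√(24·24·120·6)=643.987578
The bounds max(0,m−m')=1 and min(l+m,l−m')=4 give 4 terms
  k=1: (−1)^0·643.9876/(144)·0.9975^7·0.0703^1 = +0.308953
  k=2: (−1)^1·643.9876/(24)·0.9975^5·0.0703^3 = -0.009205
  k=3: (−1)^2·643.9876/(24)·0.9975^3·0.0703^5 = +0.000046
  k=4: (−1)^3·643.9876/(144)·0.9975^1·0.0703^7 = -0.000000
d^4_{0,1}(0.1407) = +0.308953 -0.009205 +0.000046 -0.000000 = +0.299794
|D^4_{0,1}|² = |d^4_{0,1}(β)|² = (+0.299794)² = 0.089876 (the z-rotation phases have unit modulus)

P=0.0899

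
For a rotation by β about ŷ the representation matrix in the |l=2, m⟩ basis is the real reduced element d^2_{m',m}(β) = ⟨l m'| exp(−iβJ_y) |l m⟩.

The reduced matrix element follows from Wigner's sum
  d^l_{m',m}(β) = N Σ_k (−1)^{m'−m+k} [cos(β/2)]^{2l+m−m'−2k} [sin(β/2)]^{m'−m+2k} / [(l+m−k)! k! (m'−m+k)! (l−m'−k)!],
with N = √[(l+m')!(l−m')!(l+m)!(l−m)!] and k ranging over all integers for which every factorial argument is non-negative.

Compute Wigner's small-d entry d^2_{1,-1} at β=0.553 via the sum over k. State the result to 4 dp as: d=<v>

d^2_{1,-1}(β=0.553) via Wigner's sum:
c=cos(0.553/2)=0.962017, s=sin(0.553/2)=0.272990; N=√[6·1·1·6]=6.000000
k: max(0,(-1)−(1))=0 … min(2+(-1),2−(1))=1
  k=0: (−1)^2·6.0000/(2)·0.9620^2·0.2730^2 = +0.206910
  k=1: (−1)^3·6.0000/(6)·0.9620^0·0.2730^4 = -0.005554
d^2_{1,-1}(0.553) = +0.206910 -0.005554 = +0.201356

d=0.2014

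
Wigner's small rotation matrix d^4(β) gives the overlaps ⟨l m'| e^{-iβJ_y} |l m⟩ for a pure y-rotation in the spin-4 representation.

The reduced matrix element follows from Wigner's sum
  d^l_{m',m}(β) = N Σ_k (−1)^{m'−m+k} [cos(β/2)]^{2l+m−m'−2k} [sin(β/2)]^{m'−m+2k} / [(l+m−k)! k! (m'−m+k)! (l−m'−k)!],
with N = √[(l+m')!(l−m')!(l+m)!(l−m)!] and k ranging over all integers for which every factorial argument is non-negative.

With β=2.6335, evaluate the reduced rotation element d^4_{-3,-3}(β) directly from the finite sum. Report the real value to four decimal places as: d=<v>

d=-0.0016

d^4_{-3,-3}(β=2.6335) via Wigner's sum:
Half-angle: c=0.251322, s=0.967903. N=√(1·5040·1·5040)=5040.000000
k: max(0,(-3)−(-3))=0 … min(4+(-3),4−(-3))=1
  k=0: (−1)^0·5040.0000/(5040)·0.2513^8·0.9679^0 = +0.000016
  k=1: (−1)^1·5040.0000/(720)·0.2513^6·0.9679^2 = -0.001653
d^4_{-3,-3}(2.6335) = +0.000016 -0.001653 = -0.001637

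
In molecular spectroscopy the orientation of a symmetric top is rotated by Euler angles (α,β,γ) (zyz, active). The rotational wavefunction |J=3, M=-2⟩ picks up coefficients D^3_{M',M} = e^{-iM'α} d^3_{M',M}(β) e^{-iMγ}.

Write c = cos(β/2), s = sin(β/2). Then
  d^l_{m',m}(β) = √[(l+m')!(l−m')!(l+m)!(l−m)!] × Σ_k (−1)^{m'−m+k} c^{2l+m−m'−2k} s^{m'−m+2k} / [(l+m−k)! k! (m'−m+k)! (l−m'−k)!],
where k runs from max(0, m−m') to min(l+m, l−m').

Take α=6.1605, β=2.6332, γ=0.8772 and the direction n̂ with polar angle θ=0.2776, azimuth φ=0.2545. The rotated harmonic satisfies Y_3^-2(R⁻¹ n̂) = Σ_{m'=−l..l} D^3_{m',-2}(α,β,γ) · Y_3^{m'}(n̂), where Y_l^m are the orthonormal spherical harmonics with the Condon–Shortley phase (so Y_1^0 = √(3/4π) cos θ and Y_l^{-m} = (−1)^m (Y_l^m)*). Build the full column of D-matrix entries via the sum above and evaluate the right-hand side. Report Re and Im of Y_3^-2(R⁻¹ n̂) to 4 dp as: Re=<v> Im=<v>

Re=0.1627 Im=-0.3173

Need the full column D^3_{m',-2} for m'=−3..3 at α=6.1605, β=2.6332, γ=0.8772.
cos(β/2)=0.251468, sin(β/2)=0.967866
d^3_{-3,-2}: single k=1 term ⇒ +0.002384;  D = +0.000437+0.002344i
d^3_{-2,-2}: k∈[0..1] ⇒ +0.000253 -0.018730 = -0.018477;  D = -0.001141-0.018442i
d^3_{-1,-2}: k∈[0..1] ⇒ -0.003078 +0.091185 = +0.088107;  D = -0.005364+0.087943i
d^3_{0,-2}: k∈[0..1] ⇒ +0.020517 -0.303938 = -0.283421;  D = +0.051745-0.278657i
d^3_{1,-2}: k∈[0..1] ⇒ -0.091185 +0.675395 = +0.584210;  D = -0.176152+0.557020i
d^3_{2,-2}: k∈[0..1] ⇒ +0.277456 -0.822036 = -0.544579;  D = +0.226511-0.495236i
d^3_{3,-2}: single k=0 term ⇒ -0.523158;  D = +0.274188-0.445551i
Y_3^{m'}(θ=0.2776,φ=0.2545) and Σ D·Y over m':
  (+0.0004+0.0023i)·(+0.0062-0.0059i)  (-0.0011-0.0184i)·(+0.0645-0.0360i)  (-0.0054+0.0879i)·(+0.3107-0.0808i)  (+0.0517-0.2787i)·(+0.5830+0.0000i)  (-0.1762+0.5570i)·(-0.3107-0.0808i)  (+0.2265-0.4952i)·(+0.0645+0.0360i)  (+0.2742-0.4456i)·(-0.0062-0.0059i)
Y_3^-2(R⁻¹ n̂) = +0.162699-0.317293i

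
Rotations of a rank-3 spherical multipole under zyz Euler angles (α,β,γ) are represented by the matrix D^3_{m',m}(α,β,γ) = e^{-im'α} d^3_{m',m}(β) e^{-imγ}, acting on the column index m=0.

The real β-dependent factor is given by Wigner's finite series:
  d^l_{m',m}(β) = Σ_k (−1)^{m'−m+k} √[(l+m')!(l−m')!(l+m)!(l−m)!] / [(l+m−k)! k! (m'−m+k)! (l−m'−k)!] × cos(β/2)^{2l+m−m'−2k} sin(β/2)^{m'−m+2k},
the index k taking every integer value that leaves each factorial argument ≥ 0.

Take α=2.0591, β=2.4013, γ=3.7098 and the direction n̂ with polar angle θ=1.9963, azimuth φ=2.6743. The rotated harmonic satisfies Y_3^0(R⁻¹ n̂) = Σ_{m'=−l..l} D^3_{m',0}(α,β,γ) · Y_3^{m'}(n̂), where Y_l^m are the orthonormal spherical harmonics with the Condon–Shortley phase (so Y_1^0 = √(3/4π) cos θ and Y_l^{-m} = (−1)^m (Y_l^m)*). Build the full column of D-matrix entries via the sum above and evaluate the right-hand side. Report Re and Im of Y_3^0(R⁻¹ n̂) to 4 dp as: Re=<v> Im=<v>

Need the full column D^3_{m',0} for m'=−3..3 at α=2.0591, β=2.4013, γ=3.7098.
cos(β/2)=0.361752, sin(β/2)=0.932274
d^3_{-3,0}: single k=3 term ⇒ +0.171545;  D = +0.170584-0.018130i
d^3_{-2,0}: k∈[2..3] ⇒ +0.081525 -0.541449 = -0.459924;  D = +0.257482+0.381094i
d^3_{-1,0}: k∈[1..3] ⇒ +0.020007 -0.398635 +0.882511 = +0.503883;  D = -0.236386+0.444995i
d^3_{0,0}: k∈[0..3] ⇒ +0.002241 -0.133959 +0.889691 -0.656542 = +0.101430;  D = +0.101430+0.000000i
d^3_{1,0}: k∈[0..2] ⇒ -0.020007 +0.398635 -0.882511 = -0.503883;  D = +0.236386+0.444995i
d^3_{2,0}: k∈[0..1] ⇒ +0.081525 -0.541449 = -0.459924;  D = +0.257482-0.381094i
d^3_{3,0}: single k=0 term ⇒ -0.171545;  D = -0.170584-0.018130i
Y_3^{m'}(θ=1.9963,φ=2.6743) and Σ D·Y over m':
  (+0.1706-0.0181i)·(-0.0530-0.3108i)  (+0.2575+0.3811i)·(-0.2079-0.2815i)  (-0.2364+0.4450i)·(+0.0389+0.0196i)  (+0.1014+0.0000i)·(+0.3309+0.0000i)  (+0.2364+0.4450i)·(-0.0389+0.0196i)  (+0.2575-0.3811i)·(-0.2079+0.2815i)  (-0.1706-0.0181i)·(+0.0530-0.3108i)
Y_3^0(R⁻¹ n̂) = +0.075818-0.000000i

Re=0.0758 Im=0.0000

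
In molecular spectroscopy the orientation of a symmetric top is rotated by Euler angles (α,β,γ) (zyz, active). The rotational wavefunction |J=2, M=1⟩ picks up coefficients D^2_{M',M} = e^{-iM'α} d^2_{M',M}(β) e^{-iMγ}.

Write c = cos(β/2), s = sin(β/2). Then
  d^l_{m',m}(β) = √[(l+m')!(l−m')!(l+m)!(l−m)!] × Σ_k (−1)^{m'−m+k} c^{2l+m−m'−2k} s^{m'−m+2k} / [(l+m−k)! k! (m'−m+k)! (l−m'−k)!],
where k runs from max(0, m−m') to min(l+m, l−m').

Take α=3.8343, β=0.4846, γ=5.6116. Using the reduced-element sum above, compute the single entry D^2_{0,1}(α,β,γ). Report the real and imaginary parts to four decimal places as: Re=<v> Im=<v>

Re=0.3952 Im=0.3141

Split into d^2_{0,1}(β=0.4846) × two z-phases.
c=cos(0.4846/2)=0.970789, s=sin(0.4846/2)=0.239936; N=√[2·2·6·1]=4.898979
The bounds max(0,m−m')=1 and min(l+m,l−m')=2 give 2 terms
  k=1: (−1)^0·4.8990/(2)·0.9708^3·0.2399^1 = +0.537707
  k=2: (−1)^1·4.8990/(2)·0.9708^1·0.2399^3 = -0.032846
d^2_{0,1}(0.4846) = +0.537707 -0.032846 = +0.504860
Attach z-rotation phases: D = e^{-i(0)(3.8343)}·(+0.504860)·e^{-i(1)(5.6116)} = +0.395223+0.314138i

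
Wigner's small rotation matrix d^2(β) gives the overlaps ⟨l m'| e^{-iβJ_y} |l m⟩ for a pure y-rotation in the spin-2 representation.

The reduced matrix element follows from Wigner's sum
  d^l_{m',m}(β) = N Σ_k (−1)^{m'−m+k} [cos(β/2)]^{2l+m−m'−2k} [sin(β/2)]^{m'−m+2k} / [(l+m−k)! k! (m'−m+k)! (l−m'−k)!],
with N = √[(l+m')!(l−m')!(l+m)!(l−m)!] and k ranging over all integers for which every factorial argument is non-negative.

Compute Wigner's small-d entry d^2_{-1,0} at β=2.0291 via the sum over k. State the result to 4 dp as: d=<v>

d=-0.4859

d^2_{-1,0}(β=2.0291) via Wigner's sum:
c=cos(2.0291/2)=0.528002, s=sin(2.0291/2)=0.849243; N=√[1·6·2·2]=4.898979
The bounds max(0,m−m')=1 and min(l+m,l−m')=2 give 2 terms
  k=1: (−1)^0·4.8990/(2)·0.5280^3·0.8492^1 = +0.306207
  k=2: (−1)^1·4.8990/(2)·0.5280^1·0.8492^3 = -0.792150
d^2_{-1,0}(2.0291) = +0.306207 -0.792150 = -0.485943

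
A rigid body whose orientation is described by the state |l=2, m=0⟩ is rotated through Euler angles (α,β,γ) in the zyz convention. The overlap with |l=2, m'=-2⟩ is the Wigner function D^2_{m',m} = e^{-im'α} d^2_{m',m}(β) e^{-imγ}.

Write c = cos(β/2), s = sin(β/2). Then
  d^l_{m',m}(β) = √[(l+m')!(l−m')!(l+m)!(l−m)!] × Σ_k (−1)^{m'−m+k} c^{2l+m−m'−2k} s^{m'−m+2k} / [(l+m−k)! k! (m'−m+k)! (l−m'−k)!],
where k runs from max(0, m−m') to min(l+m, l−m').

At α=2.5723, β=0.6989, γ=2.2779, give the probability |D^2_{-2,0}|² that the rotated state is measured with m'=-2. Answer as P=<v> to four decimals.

First d^2_{-2,0}(β=0.6989), then the phase factors e^{-i(-2)α} and e^{-i(0)γ}:
With c≡cos(β/2)=0.939561 and s≡sin(β/2)=0.342381, N=[1·24·2·2]^{1/2}=9.797959
Admissible k: 2..2 (factorial args all ≥0)
  k=2: (−1)^0·9.7980/(4)·0.9396^2·0.3424^2 = +0.253481
d^2_{-2,0}(0.6989) = +0.253481
|D^2_{-2,0}|² = |d^2_{-2,0}(β)|² = (+0.253481)² = 0.064253 (the z-rotation phases have unit modulus)

P=0.0643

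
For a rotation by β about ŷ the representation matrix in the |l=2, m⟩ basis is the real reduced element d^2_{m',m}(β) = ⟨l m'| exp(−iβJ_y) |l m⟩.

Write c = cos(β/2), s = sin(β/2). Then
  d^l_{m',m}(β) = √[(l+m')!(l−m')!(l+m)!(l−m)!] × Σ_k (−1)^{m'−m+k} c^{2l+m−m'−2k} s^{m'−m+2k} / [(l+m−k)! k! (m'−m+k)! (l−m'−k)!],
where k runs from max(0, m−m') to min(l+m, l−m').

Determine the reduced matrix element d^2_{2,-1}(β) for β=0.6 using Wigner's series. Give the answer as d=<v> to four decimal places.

d^2_{2,-1}(β=0.6) via Wigner's sum:
Half-angle: c=0.955336, s=0.295520. N=√(24·1·1·6)=12.000000
k: max(0,(-1)−(2))=0 … min(2+(-1),2−(2))=0
  k=0: (−1)^3·12.0000/(6)·0.9553^1·0.2955^3 = -0.049311
d^2_{2,-1}(0.6) = -0.049311

d=-0.0493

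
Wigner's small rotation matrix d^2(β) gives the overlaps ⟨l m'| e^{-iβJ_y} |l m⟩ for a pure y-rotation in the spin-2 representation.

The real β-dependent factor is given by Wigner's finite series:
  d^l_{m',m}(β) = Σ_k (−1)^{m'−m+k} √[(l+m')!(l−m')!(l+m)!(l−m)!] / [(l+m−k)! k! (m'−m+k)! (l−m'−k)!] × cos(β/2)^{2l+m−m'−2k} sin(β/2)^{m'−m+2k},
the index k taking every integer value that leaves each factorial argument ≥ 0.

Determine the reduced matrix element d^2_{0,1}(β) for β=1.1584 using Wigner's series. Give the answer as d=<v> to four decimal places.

d=0.4497

d^2_{0,1}(β=1.1584) via Wigner's sum:
With c≡cos(β/2)=0.836901 and s≡sin(β/2)=0.547355, N=[2·2·6·1]^{1/2}=4.898979
The bounds max(0,m−m')=1 and min(l+m,l−m')=2 give 2 terms
  k=1: (−1)^0·4.8990/(2)·0.8369^3·0.5474^1 = +0.785898
  k=2: (−1)^1·4.8990/(2)·0.8369^1·0.5474^3 = -0.336168
d^2_{0,1}(1.1584) = +0.785898 -0.336168 = +0.449731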